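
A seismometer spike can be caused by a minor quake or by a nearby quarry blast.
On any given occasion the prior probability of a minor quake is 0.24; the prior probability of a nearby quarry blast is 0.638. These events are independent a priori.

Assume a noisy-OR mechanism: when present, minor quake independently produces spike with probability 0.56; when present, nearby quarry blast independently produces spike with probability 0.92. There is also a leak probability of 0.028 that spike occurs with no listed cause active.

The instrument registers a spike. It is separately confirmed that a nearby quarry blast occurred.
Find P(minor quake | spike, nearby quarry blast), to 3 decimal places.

P(minor quake | spike, nearby quarry blast) ≈ 0.249

Under noisy-OR, P(spike | causes) = 1 − (1−0.028)·∏(1−qᵢ) over the active causes.
P(spike | nearby quarry blast) = 0.92224×0.76 + 0.965786×0.24 = 0.700902 + 0.231789 = 0.932691
Of this, 0.231789 comes from 0.965786×0.24 (the minor quake=true cases).
So P(minor quake | spike, nearby quarry blast) = 0.231789/0.932691 ≈ 0.249.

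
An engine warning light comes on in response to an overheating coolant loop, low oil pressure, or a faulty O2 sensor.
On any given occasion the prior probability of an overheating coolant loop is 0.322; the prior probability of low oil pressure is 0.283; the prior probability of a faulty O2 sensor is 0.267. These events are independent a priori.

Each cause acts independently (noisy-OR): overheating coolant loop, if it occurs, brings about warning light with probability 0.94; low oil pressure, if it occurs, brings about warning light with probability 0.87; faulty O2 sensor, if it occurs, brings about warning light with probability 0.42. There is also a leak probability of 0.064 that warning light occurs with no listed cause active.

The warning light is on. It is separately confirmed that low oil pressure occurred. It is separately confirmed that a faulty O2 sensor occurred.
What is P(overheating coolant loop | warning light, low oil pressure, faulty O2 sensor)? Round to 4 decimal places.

Under noisy-OR, P(warning light | causes) = 1 − (1−0.064)·∏(1−qᵢ) over the active causes.
By total probability over both values of overheating coolant loop:
  P(warning light | low oil pressure, faulty O2 sensor) = 0.929426×0.678 + 0.995766×0.322
        = 0.630151 + 0.320637 = 0.950788
The terms with overheating coolant loop present sum to 0.320637, so
  P(overheating coolant loop | warning light, low oil pressure, faulty O2 sensor) = 0.320637 / 0.950788 ≈ 0.3372

P(overheating coolant loop | warning light, low oil pressure, faulty O2 sensor) ≈ 0.3372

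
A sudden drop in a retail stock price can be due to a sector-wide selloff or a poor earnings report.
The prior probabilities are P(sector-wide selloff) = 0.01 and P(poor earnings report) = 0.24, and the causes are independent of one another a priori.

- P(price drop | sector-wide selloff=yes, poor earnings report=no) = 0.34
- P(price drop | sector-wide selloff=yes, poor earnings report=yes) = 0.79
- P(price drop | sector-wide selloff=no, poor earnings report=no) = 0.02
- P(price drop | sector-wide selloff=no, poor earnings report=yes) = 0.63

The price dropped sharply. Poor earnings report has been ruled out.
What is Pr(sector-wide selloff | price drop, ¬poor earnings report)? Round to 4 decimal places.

Pr(sector-wide selloff | price drop, ¬poor earnings report) ≈ 0.1466

By total probability over both values of sector-wide selloff:
  P(price drop | ¬poor earnings report) = 0.02*0.99 + 0.34*0.01
        = 0.019800 + 0.003400 = 0.023200
Configurations with sector-wide selloff contribute 0.003400, so
  P(sector-wide selloff | price drop, ¬poor earnings report) = 0.003400 / 0.023200 ≈ 0.1466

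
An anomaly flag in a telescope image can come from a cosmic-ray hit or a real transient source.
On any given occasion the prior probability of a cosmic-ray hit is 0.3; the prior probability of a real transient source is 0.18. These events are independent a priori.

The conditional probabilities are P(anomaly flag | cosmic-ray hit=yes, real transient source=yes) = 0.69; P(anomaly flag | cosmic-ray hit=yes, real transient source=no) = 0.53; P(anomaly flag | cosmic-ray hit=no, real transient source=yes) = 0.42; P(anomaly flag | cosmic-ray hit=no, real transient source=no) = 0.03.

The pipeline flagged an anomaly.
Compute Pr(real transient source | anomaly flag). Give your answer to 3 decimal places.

Pr(real transient source | anomaly flag) ≈ 0.379

By total probability over the 4 (cosmic-ray hit, real transient source) configurations:
  P(anomaly flag) = 0.03*0.7*0.82 + 0.42*0.7*0.18 + 0.53*0.3*0.82 + 0.69*0.3*0.18
        = 0.017220 + 0.052920 + 0.130380 + 0.037260 = 0.237780
The terms with real transient source present sum to 0.090180, so
  P(real transient source | anomaly flag) = 0.090180 / 0.237780 ≈ 0.379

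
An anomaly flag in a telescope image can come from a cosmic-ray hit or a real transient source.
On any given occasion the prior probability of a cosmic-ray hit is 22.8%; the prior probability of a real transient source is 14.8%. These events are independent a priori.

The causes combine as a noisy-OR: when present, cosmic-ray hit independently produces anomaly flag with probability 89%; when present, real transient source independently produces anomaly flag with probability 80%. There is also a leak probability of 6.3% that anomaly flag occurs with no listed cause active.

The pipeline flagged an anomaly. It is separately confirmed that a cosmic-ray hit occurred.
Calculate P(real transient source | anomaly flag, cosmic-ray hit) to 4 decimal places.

Under noisy-OR, P(anomaly flag | causes) = 1 − (1−0.063)·∏(1−qᵢ) over the active causes.
Sum P(anomaly flag|·) weighted by the priors over both values of real transient source:
  P(anomaly flag | cosmic-ray hit) = 0.89693*0.852 + 0.979386*0.148
        = 0.764184 + 0.144949 = 0.909133
The terms with real transient source present sum to 0.144949, so
  P(real transient source | anomaly flag, cosmic-ray hit) = 0.144949 / 0.909133 ≈ 0.1594

P(real transient source | anomaly flag, cosmic-ray hit) ≈ 0.1594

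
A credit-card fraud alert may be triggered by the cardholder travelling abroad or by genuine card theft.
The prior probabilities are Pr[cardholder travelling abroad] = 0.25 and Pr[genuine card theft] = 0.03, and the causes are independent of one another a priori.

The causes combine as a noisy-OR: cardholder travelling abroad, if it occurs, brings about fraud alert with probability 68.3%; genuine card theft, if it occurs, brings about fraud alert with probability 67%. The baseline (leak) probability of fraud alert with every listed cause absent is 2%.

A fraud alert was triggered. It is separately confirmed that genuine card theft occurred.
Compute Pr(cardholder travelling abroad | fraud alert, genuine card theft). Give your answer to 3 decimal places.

Under noisy-OR, P(fraud alert | causes) = 1 − (1−0.02)·∏(1−qᵢ) over the active causes.
For the numerator, keep only cardholder travelling abroad=true terms: 0.897482·0.25 = 0.224371
Denominator P(fraud alert | genuine card theft): 0.6766·0.75 + 0.897482·0.25 = 0.731821
Posterior = 0.224371 / 0.731821 ≈ 0.307

Pr(cardholder travelling abroad | fraud alert, genuine card theft) ≈ 0.307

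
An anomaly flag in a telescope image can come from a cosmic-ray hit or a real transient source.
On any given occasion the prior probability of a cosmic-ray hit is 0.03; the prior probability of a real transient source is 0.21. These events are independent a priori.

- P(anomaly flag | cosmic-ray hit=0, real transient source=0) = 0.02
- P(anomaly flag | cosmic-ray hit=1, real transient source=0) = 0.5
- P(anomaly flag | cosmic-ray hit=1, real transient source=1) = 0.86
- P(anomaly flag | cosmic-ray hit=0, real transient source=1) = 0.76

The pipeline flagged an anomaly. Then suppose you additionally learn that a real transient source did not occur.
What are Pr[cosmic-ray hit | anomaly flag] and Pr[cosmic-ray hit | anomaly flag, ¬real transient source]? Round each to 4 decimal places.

Pr[cosmic-ray hit | anomaly flag] ≈ 0.0921; Pr[cosmic-ray hit | anomaly flag, ¬real transient source] ≈ 0.4360

Sum P(anomaly flag|·) weighted by the priors over the 4 (cosmic-ray hit, real transient source) configurations:
  P(anomaly flag) = 0.02*0.97*0.79 + 0.76*0.97*0.21 + 0.5*0.03*0.79 + 0.86*0.03*0.21
        = 0.015326 + 0.154812 + 0.011850 + 0.005418 = 0.187406
Keeping only the cosmic-ray hit-present terms gives 0.017268, so
  P(cosmic-ray hit | anomaly flag) = 0.017268 / 0.187406 ≈ 0.0921

With the extra evidence:
Sum P(anomaly flag|·) weighted by the priors over both values of cosmic-ray hit:
  P(anomaly flag | ¬real transient source) = 0.02·0.97 + 0.5·0.03
        = 0.019400 + 0.015000 = 0.034400
Configurations with cosmic-ray hit contribute 0.015000, so
  P(cosmic-ray hit | anomaly flag, ¬real transient source) = 0.015000 / 0.034400 ≈ 0.4360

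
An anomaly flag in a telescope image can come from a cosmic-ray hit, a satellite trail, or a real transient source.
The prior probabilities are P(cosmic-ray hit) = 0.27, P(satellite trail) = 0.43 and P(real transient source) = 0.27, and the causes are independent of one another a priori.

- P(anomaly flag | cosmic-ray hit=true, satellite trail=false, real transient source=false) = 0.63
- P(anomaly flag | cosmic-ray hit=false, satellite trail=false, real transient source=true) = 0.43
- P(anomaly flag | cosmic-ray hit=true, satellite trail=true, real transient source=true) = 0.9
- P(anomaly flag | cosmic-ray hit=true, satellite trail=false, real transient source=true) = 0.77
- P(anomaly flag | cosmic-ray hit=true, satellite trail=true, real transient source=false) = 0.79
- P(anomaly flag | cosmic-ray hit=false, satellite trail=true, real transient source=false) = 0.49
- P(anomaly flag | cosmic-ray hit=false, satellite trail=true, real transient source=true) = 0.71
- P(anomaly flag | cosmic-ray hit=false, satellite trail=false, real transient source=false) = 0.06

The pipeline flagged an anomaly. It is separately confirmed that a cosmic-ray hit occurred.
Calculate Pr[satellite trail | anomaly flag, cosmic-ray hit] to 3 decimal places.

Enumerate the 4 (satellite trail, real transient source) configurations and weight by the priors:
  P(anomaly flag | cosmic-ray hit) = 0.63*0.57*0.73 + 0.77*0.57*0.27 + 0.79*0.43*0.73 + 0.9*0.43*0.27
        = 0.262143 + 0.118503 + 0.247981 + 0.104490 = 0.733117
Configurations with satellite trail contribute 0.352471, so
  P(satellite trail | anomaly flag, cosmic-ray hit) = 0.352471 / 0.733117 ≈ 0.481

Pr[satellite trail | anomaly flag, cosmic-ray hit] ≈ 0.481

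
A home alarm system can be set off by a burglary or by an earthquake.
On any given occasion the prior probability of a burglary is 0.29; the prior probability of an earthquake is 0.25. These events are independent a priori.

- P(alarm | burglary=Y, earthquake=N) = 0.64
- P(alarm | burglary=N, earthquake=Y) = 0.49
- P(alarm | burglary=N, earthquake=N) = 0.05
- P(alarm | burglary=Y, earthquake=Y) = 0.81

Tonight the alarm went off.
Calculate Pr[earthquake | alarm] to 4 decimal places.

Pr[earthquake | alarm] ≈ 0.4677

P(alarm) = 0.05·0.71·0.75 + 0.49·0.71·0.25 + 0.64·0.29·0.75 + 0.81·0.29·0.25 = 0.026625 + 0.086975 + 0.139200 + 0.058725 = 0.311525
The earthquake-present share is 0.086975 + 0.058725 = 0.145700.
Hence the posterior is 0.145700/0.311525 ≈ 0.4677.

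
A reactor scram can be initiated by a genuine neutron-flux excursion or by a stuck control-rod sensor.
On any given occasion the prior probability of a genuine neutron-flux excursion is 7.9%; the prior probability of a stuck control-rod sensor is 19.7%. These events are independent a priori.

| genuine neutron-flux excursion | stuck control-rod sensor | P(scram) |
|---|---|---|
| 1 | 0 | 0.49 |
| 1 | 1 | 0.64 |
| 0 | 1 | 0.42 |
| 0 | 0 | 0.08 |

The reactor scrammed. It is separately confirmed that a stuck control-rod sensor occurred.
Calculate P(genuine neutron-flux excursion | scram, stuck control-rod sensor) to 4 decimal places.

P(genuine neutron-flux excursion | scram, stuck control-rod sensor) ≈ 0.1156

For the numerator, keep only genuine neutron-flux excursion=true terms: 0.64·0.079 = 0.050560
The normalizing constant is 0.42·0.921 + 0.64·0.079 = 0.437380
P(genuine neutron-flux excursion | scram, stuck control-rod sensor) = 0.050560/0.437380 ≈ 0.1156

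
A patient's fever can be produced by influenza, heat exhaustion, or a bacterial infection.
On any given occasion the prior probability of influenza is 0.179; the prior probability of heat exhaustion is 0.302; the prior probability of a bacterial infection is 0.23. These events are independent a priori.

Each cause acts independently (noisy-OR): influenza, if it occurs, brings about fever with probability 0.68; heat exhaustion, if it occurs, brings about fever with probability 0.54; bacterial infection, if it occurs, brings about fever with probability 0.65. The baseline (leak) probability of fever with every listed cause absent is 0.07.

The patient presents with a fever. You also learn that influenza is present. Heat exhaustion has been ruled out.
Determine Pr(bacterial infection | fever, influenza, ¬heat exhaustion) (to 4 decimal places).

Pr(bacterial infection | fever, influenza, ¬heat exhaustion) ≈ 0.2759

Under noisy-OR, P(fever | causes) = 1 − (1−0.07)·∏(1−qᵢ) over the active causes.
P(fever | influenza, ¬heat exhaustion) = 0.7024×0.77 + 0.89584×0.23 = 0.540848 + 0.206043 = 0.746891
The bacterial infection-present share is 0.89584×0.23 = 0.206043.
So P(bacterial infection | fever, influenza, ¬heat exhaustion) = 0.206043/0.746891 ≈ 0.2759.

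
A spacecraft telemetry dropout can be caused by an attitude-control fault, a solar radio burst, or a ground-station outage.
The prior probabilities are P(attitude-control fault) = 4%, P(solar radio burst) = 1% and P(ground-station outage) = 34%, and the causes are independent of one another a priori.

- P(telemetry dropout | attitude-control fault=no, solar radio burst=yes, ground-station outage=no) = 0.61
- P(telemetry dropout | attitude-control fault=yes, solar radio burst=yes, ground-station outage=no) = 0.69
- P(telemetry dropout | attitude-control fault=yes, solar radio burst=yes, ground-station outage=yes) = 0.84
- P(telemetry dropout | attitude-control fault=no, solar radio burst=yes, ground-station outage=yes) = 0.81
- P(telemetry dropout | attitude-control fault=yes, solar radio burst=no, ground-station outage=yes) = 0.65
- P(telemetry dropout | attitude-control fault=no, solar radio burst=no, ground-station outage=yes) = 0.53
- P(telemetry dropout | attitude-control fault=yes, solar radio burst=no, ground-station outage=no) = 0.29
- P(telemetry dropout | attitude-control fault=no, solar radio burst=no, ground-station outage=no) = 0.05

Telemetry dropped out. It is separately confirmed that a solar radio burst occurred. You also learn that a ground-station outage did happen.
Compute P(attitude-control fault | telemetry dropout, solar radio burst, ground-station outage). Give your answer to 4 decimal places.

P(attitude-control fault | telemetry dropout, solar radio burst, ground-station outage) ≈ 0.0414

For the numerator, keep only attitude-control fault=true terms: 0.84·0.04 = 0.033600
Denominator P(telemetry dropout | solar radio burst, ground-station outage): 0.81·0.96 + 0.84·0.04 = 0.811200
Posterior = 0.033600 / 0.811200 ≈ 0.0414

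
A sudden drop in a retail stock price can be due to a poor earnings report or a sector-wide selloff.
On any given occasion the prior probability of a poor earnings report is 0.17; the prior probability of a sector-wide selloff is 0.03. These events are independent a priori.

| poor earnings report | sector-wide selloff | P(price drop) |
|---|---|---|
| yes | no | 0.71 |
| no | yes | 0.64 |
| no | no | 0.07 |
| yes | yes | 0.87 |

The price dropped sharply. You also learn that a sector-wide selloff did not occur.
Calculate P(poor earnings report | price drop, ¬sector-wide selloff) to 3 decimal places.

By total probability over both values of poor earnings report:
  P(price drop | ¬sector-wide selloff) = 0.07*0.83 + 0.71*0.17
        = 0.058100 + 0.120700 = 0.178800
The terms with poor earnings report present sum to 0.120700, so
  P(poor earnings report | price drop, ¬sector-wide selloff) = 0.120700 / 0.178800 ≈ 0.675

P(poor earnings report | price drop, ¬sector-wide selloff) ≈ 0.675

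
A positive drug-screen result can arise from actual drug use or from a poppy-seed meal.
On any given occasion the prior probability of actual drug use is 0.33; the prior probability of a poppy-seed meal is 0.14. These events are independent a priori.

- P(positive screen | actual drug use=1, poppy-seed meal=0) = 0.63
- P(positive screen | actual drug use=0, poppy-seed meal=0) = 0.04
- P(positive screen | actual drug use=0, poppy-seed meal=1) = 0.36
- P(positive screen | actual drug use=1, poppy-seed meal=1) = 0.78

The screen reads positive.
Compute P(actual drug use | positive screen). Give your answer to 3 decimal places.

P(actual drug use | positive screen) ≈ 0.791

P(positive screen) = 0.04×0.67×0.86 + 0.36×0.67×0.14 + 0.63×0.33×0.86 + 0.78×0.33×0.14 = 0.023048 + 0.033768 + 0.178794 + 0.036036 = 0.271646
The actual drug use-present share is 0.178794 + 0.036036 = 0.214830.
P(actual drug use | positive screen) = 0.214830 / 0.271646 ≈ 0.791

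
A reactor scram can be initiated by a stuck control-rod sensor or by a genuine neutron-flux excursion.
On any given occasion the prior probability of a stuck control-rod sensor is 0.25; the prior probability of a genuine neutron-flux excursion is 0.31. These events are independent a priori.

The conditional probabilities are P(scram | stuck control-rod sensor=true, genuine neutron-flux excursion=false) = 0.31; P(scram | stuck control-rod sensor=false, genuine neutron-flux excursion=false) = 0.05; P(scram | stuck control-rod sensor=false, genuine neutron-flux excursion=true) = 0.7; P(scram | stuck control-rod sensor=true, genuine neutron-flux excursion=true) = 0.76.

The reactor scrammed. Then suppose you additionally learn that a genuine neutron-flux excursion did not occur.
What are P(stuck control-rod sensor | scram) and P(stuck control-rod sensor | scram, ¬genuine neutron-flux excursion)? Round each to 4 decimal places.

P(scram) = 0.05·0.75·0.69 + 0.7·0.75·0.31 + 0.31·0.25·0.69 + 0.76·0.25·0.31 = 0.025875 + 0.162750 + 0.053475 + 0.058900 = 0.301000
Restricting to configurations with stuck control-rod sensor present: 0.053475 + 0.058900 = 0.112375.
So P(stuck control-rod sensor | scram) = 0.112375/0.301000 ≈ 0.3733.

Now also conditioning on genuine neutron-flux excursion≠true:
P(scram | ¬genuine neutron-flux excursion) = 0.05*0.75 + 0.31*0.25 = 0.037500 + 0.077500 = 0.115000
The stuck control-rod sensor-present share is 0.31*0.25 = 0.077500.
P(stuck control-rod sensor | scram, ¬genuine neutron-flux excursion) = 0.077500 / 0.115000 ≈ 0.6739
Ruling out genuine neutron-flux excursion raises the posterior on stuck control-rod sensor — the flip side of explaining away.

P(stuck control-rod sensor | scram) ≈ 0.3733; P(stuck control-rod sensor | scram, ¬genuine neutron-flux excursion) ≈ 0.6739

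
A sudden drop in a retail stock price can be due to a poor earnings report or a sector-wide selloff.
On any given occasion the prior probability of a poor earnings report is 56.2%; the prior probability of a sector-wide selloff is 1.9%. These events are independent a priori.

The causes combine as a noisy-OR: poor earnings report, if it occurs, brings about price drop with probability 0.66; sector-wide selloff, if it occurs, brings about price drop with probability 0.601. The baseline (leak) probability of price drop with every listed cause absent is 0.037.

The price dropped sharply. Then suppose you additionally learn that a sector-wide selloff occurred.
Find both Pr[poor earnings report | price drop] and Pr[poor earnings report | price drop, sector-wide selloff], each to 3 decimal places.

Pr[poor earnings report | price drop] ≈ 0.948; Pr[poor earnings report | price drop, sector-wide selloff] ≈ 0.644

Under noisy-OR, P(price drop | causes) = 1 − (1−0.037)·∏(1−qᵢ) over the active causes.
By total probability over the 4 (poor earnings report, sector-wide selloff) configurations:
  P(price drop) = 0.037×0.438×0.981 + 0.615763×0.438×0.019 + 0.67258×0.562×0.981 + 0.869359×0.562×0.019
        = 0.015898 + 0.005124 + 0.370808 + 0.009283 = 0.401113
The terms with poor earnings report present sum to 0.380091, so
  P(poor earnings report | price drop) = 0.380091 / 0.401113 ≈ 0.948

Now condition on the additional information:
P(price drop | sector-wide selloff) = 0.615763×0.438 + 0.869359×0.562 = 0.269704 + 0.488580 = 0.758284
The poor earnings report-present share is 0.869359×0.562 = 0.488580.
Hence the posterior is 0.488580/0.758284 ≈ 0.644.
Conditioning on sector-wide selloff lowers the posterior on poor earnings report: the classic explaining-away effect in a common-effect structure.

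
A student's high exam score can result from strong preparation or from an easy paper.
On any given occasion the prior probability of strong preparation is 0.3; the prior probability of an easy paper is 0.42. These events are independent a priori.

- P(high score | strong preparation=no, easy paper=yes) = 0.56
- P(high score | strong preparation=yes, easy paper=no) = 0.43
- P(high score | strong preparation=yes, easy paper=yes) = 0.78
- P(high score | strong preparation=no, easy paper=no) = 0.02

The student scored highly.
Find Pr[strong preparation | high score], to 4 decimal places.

P(high score) = 0.02·0.7·0.58 + 0.56·0.7·0.42 + 0.43·0.3·0.58 + 0.78·0.3·0.42 = 0.008120 + 0.164640 + 0.074820 + 0.098280 = 0.345860
The strong preparation-present share is 0.074820 + 0.098280 = 0.173100.
Hence the posterior is 0.173100/0.345860 ≈ 0.5005.

Pr[strong preparation | high score] ≈ 0.5005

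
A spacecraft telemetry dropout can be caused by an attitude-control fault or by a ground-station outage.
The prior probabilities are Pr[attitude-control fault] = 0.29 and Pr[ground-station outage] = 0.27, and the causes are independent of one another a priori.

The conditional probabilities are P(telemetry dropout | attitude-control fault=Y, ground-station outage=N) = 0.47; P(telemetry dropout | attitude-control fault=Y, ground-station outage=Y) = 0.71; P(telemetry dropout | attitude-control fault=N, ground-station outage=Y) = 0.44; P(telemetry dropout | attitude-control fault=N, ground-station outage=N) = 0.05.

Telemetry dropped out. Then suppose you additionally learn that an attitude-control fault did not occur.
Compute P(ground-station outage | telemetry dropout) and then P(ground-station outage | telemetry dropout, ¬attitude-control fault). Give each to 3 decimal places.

P(ground-station outage | telemetry dropout) ≈ 0.527; P(ground-station outage | telemetry dropout, ¬attitude-control fault) ≈ 0.765

Sum P(telemetry dropout|·) weighted by the priors over the 4 (attitude-control fault, ground-station outage) configurations:
  P(telemetry dropout) = 0.05*0.71*0.73 + 0.44*0.71*0.27 + 0.47*0.29*0.73 + 0.71*0.29*0.27
        = 0.025915 + 0.084348 + 0.099499 + 0.055593 = 0.265355
The terms with ground-station outage present sum to 0.139941, so
  P(ground-station outage | telemetry dropout) = 0.139941 / 0.265355 ≈ 0.527

With the extra evidence:
Weight on ground-station outage=true, given the evidence: 0.44·0.27 = 0.118800
The normalizing constant is 0.05·0.73 + 0.44·0.27 = 0.155300
Posterior = 0.118800 / 0.155300 ≈ 0.765
Ruling out attitude-control fault raises the posterior on ground-station outage — the flip side of explaining away.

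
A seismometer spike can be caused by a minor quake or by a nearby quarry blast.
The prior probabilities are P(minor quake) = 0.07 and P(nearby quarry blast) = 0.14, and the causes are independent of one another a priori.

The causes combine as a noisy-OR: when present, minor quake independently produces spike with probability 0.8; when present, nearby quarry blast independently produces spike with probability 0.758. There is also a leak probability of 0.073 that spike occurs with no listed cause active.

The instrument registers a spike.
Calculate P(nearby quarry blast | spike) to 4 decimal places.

P(nearby quarry blast | spike) ≈ 0.5067

Under noisy-OR, P(spike | causes) = 1 − (1−0.073)·∏(1−qᵢ) over the active causes.
P(spike) = 0.073·0.93·0.86 + 0.775666·0.93·0.14 + 0.8146·0.07·0.86 + 0.955133·0.07·0.14 = 0.058385 + 0.100992 + 0.049039 + 0.009360 = 0.217776
Of this, 0.110352 comes from 0.100992 + 0.009360 (the nearby quarry blast=true cases).
Hence the posterior is 0.110352/0.217776 ≈ 0.5067.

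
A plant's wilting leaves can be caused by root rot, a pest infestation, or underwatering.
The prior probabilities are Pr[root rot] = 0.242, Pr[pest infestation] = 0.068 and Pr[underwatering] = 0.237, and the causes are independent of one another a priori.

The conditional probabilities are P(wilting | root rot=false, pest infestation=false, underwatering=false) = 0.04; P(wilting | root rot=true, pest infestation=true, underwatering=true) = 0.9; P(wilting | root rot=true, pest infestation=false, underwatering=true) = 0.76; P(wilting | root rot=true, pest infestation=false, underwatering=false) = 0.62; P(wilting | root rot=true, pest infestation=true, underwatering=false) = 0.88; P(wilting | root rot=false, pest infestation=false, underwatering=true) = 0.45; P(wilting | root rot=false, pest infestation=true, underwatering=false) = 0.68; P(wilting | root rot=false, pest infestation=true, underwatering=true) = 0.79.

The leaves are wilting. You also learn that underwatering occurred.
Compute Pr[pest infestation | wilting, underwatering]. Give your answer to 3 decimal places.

Pr[pest infestation | wilting, underwatering] ≈ 0.102

Enumerate the 4 (root rot, pest infestation) configurations and weight by the priors:
  P(wilting | underwatering) = 0.45·0.758·0.932 + 0.79·0.758·0.068 + 0.76·0.242·0.932 + 0.9·0.242·0.068
        = 0.317905 + 0.040720 + 0.171413 + 0.014810 = 0.544848
Keeping only the pest infestation-present terms gives 0.055530, so
  P(pest infestation | wilting, underwatering) = 0.055530 / 0.544848 ≈ 0.102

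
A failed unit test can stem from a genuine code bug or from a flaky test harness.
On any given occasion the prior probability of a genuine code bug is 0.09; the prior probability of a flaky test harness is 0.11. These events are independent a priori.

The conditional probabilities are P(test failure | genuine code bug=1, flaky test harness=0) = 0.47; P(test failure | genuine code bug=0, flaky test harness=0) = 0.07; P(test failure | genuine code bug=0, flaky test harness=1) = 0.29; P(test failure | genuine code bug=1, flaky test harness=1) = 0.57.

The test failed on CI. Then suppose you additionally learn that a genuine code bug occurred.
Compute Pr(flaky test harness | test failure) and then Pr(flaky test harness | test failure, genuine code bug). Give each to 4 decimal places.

Pr(flaky test harness | test failure) ≈ 0.2688; Pr(flaky test harness | test failure, genuine code bug) ≈ 0.1304

Sum P(test failure|·) weighted by the priors over the 4 (genuine code bug, flaky test harness) configurations:
  P(test failure) = 0.07*0.91*0.89 + 0.29*0.91*0.11 + 0.47*0.09*0.89 + 0.57*0.09*0.11
        = 0.056693 + 0.029029 + 0.037647 + 0.005643 = 0.129012
Keeping only the flaky test harness-present terms gives 0.034672, so
  P(flaky test harness | test failure) = 0.034672 / 0.129012 ≈ 0.2688

Now condition on the additional information:
P(test failure | genuine code bug) = 0.47·0.89 + 0.57·0.11 = 0.418300 + 0.062700 = 0.481000
Restricting to configurations with flaky test harness present: 0.57·0.11 = 0.062700.
So P(flaky test harness | test failure, genuine code bug) = 0.062700/0.481000 ≈ 0.1304.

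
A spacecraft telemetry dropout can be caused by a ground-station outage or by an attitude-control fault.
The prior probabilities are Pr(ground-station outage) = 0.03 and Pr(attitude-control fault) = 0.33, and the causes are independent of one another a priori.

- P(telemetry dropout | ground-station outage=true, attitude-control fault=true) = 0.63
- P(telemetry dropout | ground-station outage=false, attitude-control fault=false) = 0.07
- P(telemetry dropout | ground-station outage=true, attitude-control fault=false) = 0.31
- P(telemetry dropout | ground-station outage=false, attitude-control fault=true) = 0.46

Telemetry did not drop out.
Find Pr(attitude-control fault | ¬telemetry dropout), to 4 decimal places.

P(¬telemetry dropout) = 0.93*0.97*0.67 + 0.54*0.97*0.33 + 0.69*0.03*0.67 + 0.37*0.03*0.33 = 0.604407 + 0.172854 + 0.013869 + 0.003663 = 0.794793
The attitude-control fault-present share is 0.172854 + 0.003663 = 0.176517.
P(attitude-control fault | ¬telemetry dropout) = 0.176517 / 0.794793 ≈ 0.2221

Pr(attitude-control fault | ¬telemetry dropout) ≈ 0.2221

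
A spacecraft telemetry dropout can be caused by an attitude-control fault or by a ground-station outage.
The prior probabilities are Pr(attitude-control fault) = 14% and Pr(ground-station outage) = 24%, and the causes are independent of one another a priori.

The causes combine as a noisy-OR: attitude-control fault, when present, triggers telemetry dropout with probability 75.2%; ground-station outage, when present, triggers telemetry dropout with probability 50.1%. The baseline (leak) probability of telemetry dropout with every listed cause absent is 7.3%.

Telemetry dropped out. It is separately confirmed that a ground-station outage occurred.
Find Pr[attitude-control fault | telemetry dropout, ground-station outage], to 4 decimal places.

Under noisy-OR, P(telemetry dropout | causes) = 1 − (1−0.073)·∏(1−qᵢ) over the active causes.
Weight on attitude-control fault=true, given the evidence: 0.885282·0.14 = 0.123939
Denominator P(telemetry dropout | ground-station outage): 0.537427·0.86 + 0.885282·0.14 = 0.586126
Posterior = 0.123939 / 0.586126 ≈ 0.2115

Pr[attitude-control fault | telemetry dropout, ground-station outage] ≈ 0.2115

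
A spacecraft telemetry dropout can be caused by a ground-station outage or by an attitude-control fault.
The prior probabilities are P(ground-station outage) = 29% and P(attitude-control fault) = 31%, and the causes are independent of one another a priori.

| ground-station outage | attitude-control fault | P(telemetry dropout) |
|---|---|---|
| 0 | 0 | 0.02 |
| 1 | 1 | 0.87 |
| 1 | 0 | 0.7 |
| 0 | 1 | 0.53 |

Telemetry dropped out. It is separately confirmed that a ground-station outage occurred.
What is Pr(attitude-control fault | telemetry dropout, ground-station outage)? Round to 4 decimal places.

Weight on attitude-control fault=true, given the evidence: 0.87×0.31 = 0.269700
Normalizer over all consistent configurations: 0.7×0.69 + 0.87×0.31 = 0.752700
Posterior = 0.269700 / 0.752700 ≈ 0.3583

Pr(attitude-control fault | telemetry dropout, ground-station outage) ≈ 0.3583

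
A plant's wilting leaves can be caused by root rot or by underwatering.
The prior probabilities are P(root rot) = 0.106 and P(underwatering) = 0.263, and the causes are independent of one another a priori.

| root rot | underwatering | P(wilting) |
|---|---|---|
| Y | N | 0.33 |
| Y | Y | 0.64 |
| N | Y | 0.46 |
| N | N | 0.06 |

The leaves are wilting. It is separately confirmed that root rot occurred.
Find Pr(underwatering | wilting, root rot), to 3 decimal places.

Numerator (weight on configurations with underwatering): 0.64·0.263 = 0.168320
Normalizer over all consistent configurations: 0.33·0.737 + 0.64·0.263 = 0.411530
P(underwatering | wilting, root rot) = 0.168320/0.411530 ≈ 0.409

Pr(underwatering | wilting, root rot) ≈ 0.409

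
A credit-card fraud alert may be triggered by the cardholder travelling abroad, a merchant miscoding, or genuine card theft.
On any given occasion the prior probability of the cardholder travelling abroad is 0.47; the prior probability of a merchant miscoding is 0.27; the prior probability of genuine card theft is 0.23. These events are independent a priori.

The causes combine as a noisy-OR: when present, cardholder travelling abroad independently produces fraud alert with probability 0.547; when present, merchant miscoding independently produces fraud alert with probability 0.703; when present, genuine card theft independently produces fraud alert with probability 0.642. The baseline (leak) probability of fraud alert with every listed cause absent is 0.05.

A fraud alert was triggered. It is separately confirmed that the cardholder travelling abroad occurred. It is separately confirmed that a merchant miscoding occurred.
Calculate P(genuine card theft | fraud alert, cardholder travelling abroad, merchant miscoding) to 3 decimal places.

P(genuine card theft | fraud alert, cardholder travelling abroad, merchant miscoding) ≈ 0.246

Under noisy-OR, P(fraud alert | causes) = 1 − (1−0.05)·∏(1−qᵢ) over the active causes.
Numerator (weight on configurations with genuine card theft): 0.954243·0.23 = 0.219476
Denominator P(fraud alert | cardholder travelling abroad, merchant miscoding): 0.872186·0.77 + 0.954243·0.23 = 0.891059
P(genuine card theft | fraud alert, cardholder travelling abroad, merchant miscoding) = 0.219476/0.891059 ≈ 0.246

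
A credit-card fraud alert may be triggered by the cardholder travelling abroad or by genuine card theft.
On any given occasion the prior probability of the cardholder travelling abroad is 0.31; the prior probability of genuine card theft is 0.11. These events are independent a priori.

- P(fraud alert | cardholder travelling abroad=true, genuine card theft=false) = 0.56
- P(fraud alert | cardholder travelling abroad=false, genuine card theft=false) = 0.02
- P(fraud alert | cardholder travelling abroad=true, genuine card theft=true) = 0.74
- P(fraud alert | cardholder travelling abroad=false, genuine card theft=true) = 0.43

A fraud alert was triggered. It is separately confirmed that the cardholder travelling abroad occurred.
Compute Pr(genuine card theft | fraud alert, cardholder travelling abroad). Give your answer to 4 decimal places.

Sum P(fraud alert|·) weighted by the priors over both values of genuine card theft:
  P(fraud alert | cardholder travelling abroad) = 0.56*0.89 + 0.74*0.11
        = 0.498400 + 0.081400 = 0.579800
The terms with genuine card theft present sum to 0.081400, so
  P(genuine card theft | fraud alert, cardholder travelling abroad) = 0.081400 / 0.579800 ≈ 0.1404

Pr(genuine card theft | fraud alert, cardholder travelling abroad) ≈ 0.1404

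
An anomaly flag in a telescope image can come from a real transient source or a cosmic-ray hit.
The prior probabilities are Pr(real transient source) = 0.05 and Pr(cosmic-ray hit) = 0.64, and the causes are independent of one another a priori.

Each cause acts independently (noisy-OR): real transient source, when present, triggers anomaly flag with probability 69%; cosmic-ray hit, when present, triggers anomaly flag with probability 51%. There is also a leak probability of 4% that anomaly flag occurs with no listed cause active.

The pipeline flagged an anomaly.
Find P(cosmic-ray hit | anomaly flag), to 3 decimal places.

P(cosmic-ray hit | anomaly flag) ≈ 0.930

Under noisy-OR, P(anomaly flag | causes) = 1 − (1−0.04)·∏(1−qᵢ) over the active causes.
Enumerate the 4 (real transient source, cosmic-ray hit) configurations and weight by the priors:
  P(anomaly flag) = 0.04·0.95·0.36 + 0.5296·0.95·0.64 + 0.7024·0.05·0.36 + 0.854176·0.05·0.64
        = 0.013680 + 0.321997 + 0.012643 + 0.027334 = 0.375654
Configurations with cosmic-ray hit contribute 0.349331, so
  P(cosmic-ray hit | anomaly flag) = 0.349331 / 0.375654 ≈ 0.930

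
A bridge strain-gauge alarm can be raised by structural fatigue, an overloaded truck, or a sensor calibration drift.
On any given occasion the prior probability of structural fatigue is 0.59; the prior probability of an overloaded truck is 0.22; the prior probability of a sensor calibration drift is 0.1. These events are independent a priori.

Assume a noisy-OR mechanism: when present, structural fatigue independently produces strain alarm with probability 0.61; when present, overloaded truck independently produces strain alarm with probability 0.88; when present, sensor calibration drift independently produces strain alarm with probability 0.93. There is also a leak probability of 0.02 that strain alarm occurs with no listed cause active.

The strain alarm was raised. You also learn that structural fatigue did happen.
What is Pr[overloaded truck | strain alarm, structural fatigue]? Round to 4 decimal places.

Under noisy-OR, P(strain alarm | causes) = 1 − (1−0.02)·∏(1−qᵢ) over the active causes.
P(strain alarm | structural fatigue) = 0.6178*0.78*0.9 + 0.973246*0.78*0.1 + 0.954136*0.22*0.9 + 0.99679*0.22*0.1 = 0.433696 + 0.075913 + 0.188919 + 0.021929 = 0.720457
Restricting to configurations with overloaded truck present: 0.188919 + 0.021929 = 0.210848.
Hence the posterior is 0.210848/0.720457 ≈ 0.2927.

Pr[overloaded truck | strain alarm, structural fatigue] ≈ 0.2927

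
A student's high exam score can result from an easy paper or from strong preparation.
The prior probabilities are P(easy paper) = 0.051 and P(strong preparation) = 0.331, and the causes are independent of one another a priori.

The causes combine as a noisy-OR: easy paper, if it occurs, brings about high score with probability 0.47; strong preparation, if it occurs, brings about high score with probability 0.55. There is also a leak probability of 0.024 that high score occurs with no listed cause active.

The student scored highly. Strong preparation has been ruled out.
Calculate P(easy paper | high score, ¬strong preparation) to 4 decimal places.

P(easy paper | high score, ¬strong preparation) ≈ 0.5194

Under noisy-OR, P(high score | causes) = 1 − (1−0.024)·∏(1−qᵢ) over the active causes.
By total probability over both values of easy paper:
  P(high score | ¬strong preparation) = 0.024×0.949 + 0.48272×0.051
        = 0.022776 + 0.024619 = 0.047395
The terms with easy paper present sum to 0.024619, so
  P(easy paper | high score, ¬strong preparation) = 0.024619 / 0.047395 ≈ 0.5194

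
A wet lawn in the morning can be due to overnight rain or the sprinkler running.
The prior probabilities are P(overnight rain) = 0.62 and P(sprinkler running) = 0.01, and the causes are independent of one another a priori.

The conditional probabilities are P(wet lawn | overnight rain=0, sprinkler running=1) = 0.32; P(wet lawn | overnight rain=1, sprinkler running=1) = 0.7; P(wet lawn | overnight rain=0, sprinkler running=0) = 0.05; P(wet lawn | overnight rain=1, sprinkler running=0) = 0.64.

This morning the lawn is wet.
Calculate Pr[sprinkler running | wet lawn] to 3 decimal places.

P(wet lawn) = 0.05·0.38·0.99 + 0.32·0.38·0.01 + 0.64·0.62·0.99 + 0.7·0.62·0.01 = 0.018810 + 0.001216 + 0.392832 + 0.004340 = 0.417198
Restricting to configurations with sprinkler running present: 0.001216 + 0.004340 = 0.005556.
P(sprinkler running | wet lawn) = 0.005556 / 0.417198 ≈ 0.013

Pr[sprinkler running | wet lawn] ≈ 0.013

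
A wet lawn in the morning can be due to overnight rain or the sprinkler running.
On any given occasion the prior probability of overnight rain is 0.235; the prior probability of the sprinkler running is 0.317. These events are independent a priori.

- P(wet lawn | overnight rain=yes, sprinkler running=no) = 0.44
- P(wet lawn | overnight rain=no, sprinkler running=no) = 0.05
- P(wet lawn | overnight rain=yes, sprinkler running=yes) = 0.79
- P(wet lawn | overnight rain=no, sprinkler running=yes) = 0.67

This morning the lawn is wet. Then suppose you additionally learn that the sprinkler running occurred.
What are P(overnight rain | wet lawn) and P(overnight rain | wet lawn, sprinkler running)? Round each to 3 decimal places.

Numerator (weight on configurations with overnight rain): 0.070622 + 0.058851 = 0.129473
Normalizer over all consistent configurations: 0.05*0.765*0.683 + 0.67*0.765*0.317 + 0.44*0.235*0.683 + 0.79*0.235*0.317 = 0.318076
P(overnight rain | wet lawn) = 0.129473/0.318076 ≈ 0.407

With the extra evidence:
By total probability over both values of overnight rain:
  P(wet lawn | sprinkler running) = 0.67×0.765 + 0.79×0.235
        = 0.512550 + 0.185650 = 0.698200
The terms with overnight rain present sum to 0.185650, so
  P(overnight rain | wet lawn, sprinkler running) = 0.185650 / 0.698200 ≈ 0.266
Conditioning on sprinkler running lowers the posterior on overnight rain: the classic explaining-away effect in a common-effect structure.

P(overnight rain | wet lawn) ≈ 0.407; P(overnight rain | wet lawn, sprinkler running) ≈ 0.266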